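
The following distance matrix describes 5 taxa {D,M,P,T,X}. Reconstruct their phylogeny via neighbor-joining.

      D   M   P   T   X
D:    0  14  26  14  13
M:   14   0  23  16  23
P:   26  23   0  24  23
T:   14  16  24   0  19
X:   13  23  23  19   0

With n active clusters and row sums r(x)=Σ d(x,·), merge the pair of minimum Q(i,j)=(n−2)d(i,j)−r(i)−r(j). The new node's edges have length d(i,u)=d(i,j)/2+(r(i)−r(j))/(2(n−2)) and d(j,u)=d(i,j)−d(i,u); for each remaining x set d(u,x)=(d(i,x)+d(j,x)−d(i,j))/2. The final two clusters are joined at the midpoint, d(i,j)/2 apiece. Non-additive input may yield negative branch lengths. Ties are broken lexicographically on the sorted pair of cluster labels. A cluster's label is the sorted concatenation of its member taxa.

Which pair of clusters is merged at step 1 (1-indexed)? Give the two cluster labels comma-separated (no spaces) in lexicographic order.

1. join D+X (d=13, Q=-106) ⇒ DX; edges |D|=14/3, |X|=25/3
  updated: d(DX,M)=12, d(DX,P)=18, d(DX,T)=10
2. join DX+T (d=10, Q=-70) ⇒ DTX; edges |DX|=5/2, |T|=15/2
  updated: d(DTX,M)=9, d(DTX,P)=16
3. join DTX+M (d=9, Q=-48) ⇒ DMTX; edges |DTX|=1, |M|=8
  updated: d(DMTX,P)=15
4. join DMTX+P (d=15) ⇒ DMPTX; edges |DMTX|=15/2, |P|=15/2
final tree: ((((D:14/3,X:25/3):5/2,T:15/2):1,M:8):15/2,P:15/2)
total length: 47

D,X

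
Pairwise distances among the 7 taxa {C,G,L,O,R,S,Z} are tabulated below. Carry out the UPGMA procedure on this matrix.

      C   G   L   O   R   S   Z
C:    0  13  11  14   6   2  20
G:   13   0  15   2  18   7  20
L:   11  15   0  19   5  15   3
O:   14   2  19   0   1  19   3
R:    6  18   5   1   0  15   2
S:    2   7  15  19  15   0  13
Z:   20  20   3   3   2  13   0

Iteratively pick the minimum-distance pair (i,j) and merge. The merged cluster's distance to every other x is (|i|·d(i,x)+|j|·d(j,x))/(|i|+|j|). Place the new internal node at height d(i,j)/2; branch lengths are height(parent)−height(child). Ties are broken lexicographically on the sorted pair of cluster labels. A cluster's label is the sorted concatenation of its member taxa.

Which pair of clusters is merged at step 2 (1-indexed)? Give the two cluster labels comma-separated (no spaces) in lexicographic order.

iteration 1: select O,R (d=1); attach at lengths (1/2, 1/2); label the merged cluster OR
  updated: d(C,OR)=10, d(G,OR)=10, d(L,OR)=12, d(OR,S)=17, d(OR,Z)=5/2
iteration 2: select C,S (d=2); attach at lengths (1, 1); label the merged cluster CS
  updated: d(CS,G)=10, d(CS,L)=13, d(CS,OR)=27/2, d(CS,Z)=33/2
iteration 3: select OR,Z (d=5/2); attach at lengths (3/4, 5/4); label the merged cluster ORZ
  updated: d(CS,ORZ)=29/2, d(G,ORZ)=40/3, d(L,ORZ)=9
iteration 4: select L,ORZ (d=9); attach at lengths (9/2, 13/4); label the merged cluster LORZ
  updated: d(CS,LORZ)=113/8, d(G,LORZ)=55/4
iteration 5: select CS,G (d=10); attach at lengths (4, 5); label the merged cluster CGS
  updated: d(CGS,LORZ)=14
iteration 6: select CGS,LORZ (d=14); attach at lengths (2, 5/2); label the merged cluster CGLORSZ
final tree: (((C:1,S:1):4,G:5):2,(L:9/2,((O:1/2,R:1/2):3/4,Z:5/4):13/4):5/2)
total length: 105/4

C,S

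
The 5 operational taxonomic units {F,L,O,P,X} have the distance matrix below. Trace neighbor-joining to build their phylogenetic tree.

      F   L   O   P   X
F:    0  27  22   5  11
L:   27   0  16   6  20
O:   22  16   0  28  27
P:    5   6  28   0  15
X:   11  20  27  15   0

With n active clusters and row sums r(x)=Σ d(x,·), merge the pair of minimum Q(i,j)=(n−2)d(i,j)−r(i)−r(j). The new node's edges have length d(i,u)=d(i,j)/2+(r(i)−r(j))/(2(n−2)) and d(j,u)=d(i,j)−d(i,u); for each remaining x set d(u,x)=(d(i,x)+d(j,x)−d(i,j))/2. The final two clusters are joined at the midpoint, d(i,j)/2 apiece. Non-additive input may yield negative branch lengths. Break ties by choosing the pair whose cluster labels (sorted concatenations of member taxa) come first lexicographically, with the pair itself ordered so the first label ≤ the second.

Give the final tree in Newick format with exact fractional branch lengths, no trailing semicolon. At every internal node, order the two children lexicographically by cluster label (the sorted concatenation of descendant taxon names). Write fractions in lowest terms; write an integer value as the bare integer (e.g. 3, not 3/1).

(((F:13/4,X:31/4):3,(L:4,O:12):15/2):3/4,P:3/4)

step 1: merge (L,O) at d=16, Q=-114; branch lengths L→4, O→12; new cluster LO
  updated: d(F,LO)=33/2, d(LO,P)=9, d(LO,X)=31/2
step 2: merge (F,X) at d=11, Q=-52; branch lengths F→13/4, X→31/4; new cluster FX
  updated: d(FX,LO)=21/2, d(FX,P)=9/2
step 3: merge (FX,LO) at d=21/2, Q=-24; branch lengths FX→3, LO→15/2; new cluster FLOX
  updated: d(FLOX,P)=3/2
step 4: merge (FLOX,P) at d=3/2; branch lengths FLOX→3/4, P→3/4; new cluster FLOPX
final tree: (((F:13/4,X:31/4):3,(L:4,O:12):15/2):3/4,P:3/4)
total length: 39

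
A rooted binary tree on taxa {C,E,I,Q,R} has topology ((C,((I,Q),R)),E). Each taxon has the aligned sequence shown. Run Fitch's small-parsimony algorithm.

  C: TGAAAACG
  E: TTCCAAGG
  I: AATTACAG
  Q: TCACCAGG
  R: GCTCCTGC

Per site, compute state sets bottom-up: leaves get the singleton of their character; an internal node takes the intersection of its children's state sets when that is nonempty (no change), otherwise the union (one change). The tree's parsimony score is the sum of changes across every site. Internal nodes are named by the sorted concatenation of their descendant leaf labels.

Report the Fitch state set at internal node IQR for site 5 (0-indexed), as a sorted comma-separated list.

A,C,T

[col 0] IQ: children I:{A}, Q:{T} ∪→ {A,T}; cost 1
[col 0] IQR: children IQ:{A,T}, R:{G} ∪→ {A,G,T}; cost 1
[col 0] CIQR: children C:{T}, IQR:{A,G,T} ∩→ {T}; cost 0
[col 0] CEIQR: children CIQR:{T}, E:{T} ∩→ {T}; cost 0
[col 1] IQ: children I:{A}, Q:{C} ∪→ {A,C}; cost 1
[col 1] IQR: children IQ:{A,C}, R:{C} ∩→ {C}; cost 0
[col 1] CIQR: children C:{G}, IQR:{C} ∪→ {C,G}; cost 1
[col 1] CEIQR: children CIQR:{C,G}, E:{T} ∪→ {C,G,T}; cost 1
[col 2] IQ: children I:{T}, Q:{A} ∪→ {A,T}; cost 1
[col 2] IQR: children IQ:{A,T}, R:{T} ∩→ {T}; cost 0
[col 2] CIQR: children C:{A}, IQR:{T} ∪→ {A,T}; cost 1
[col 2] CEIQR: children CIQR:{A,T}, E:{C} ∪→ {A,C,T}; cost 1
[col 3] IQ: children I:{T}, Q:{C} ∪→ {C,T}; cost 1
[col 3] IQR: children IQ:{C,T}, R:{C} ∩→ {C}; cost 0
[col 3] CIQR: children C:{A}, IQR:{C} ∪→ {A,C}; cost 1
[col 3] CEIQR: children CIQR:{A,C}, E:{C} ∩→ {C}; cost 0
[col 4] IQ: children I:{A}, Q:{C} ∪→ {A,C}; cost 1
[col 4] IQR: children IQ:{A,C}, R:{C} ∩→ {C}; cost 0
[col 4] CIQR: children C:{A}, IQR:{C} ∪→ {A,C}; cost 1
[col 4] CEIQR: children CIQR:{A,C}, E:{A} ∩→ {A}; cost 0
[col 5] IQ: children I:{C}, Q:{A} ∪→ {A,C}; cost 1
[col 5] IQR: children IQ:{A,C}, R:{T} ∪→ {A,C,T}; cost 1
[col 5] CIQR: children C:{A}, IQR:{A,C,T} ∩→ {A}; cost 0
[col 5] CEIQR: children CIQR:{A}, E:{A} ∩→ {A}; cost 0
[col 6] IQ: children I:{A}, Q:{G} ∪→ {A,G}; cost 1
[col 6] IQR: children IQ:{A,G}, R:{G} ∩→ {G}; cost 0
[col 6] CIQR: children C:{C}, IQR:{G} ∪→ {C,G}; cost 1
[col 6] CEIQR: children CIQR:{C,G}, E:{G} ∩→ {G}; cost 0
[col 7] IQ: children I:{G}, Q:{G} ∩→ {G}; cost 0
[col 7] IQR: children IQ:{G}, R:{C} ∪→ {C,G}; cost 1
[col 7] CIQR: children C:{G}, IQR:{C,G} ∩→ {G}; cost 0
[col 7] CEIQR: children CIQR:{G}, E:{G} ∩→ {G}; cost 0
per-site changes: [2, 3, 3, 2, 2, 2, 2, 1]; total = 17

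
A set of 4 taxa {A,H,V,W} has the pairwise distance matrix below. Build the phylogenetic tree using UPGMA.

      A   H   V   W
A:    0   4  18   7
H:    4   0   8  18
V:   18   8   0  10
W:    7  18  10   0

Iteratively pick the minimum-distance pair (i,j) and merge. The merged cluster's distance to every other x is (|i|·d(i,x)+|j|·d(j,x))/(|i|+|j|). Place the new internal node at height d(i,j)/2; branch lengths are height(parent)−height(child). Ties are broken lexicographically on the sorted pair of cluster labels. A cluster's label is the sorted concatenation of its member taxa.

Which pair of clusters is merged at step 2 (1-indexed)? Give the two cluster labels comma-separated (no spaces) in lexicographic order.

iteration 1: select A,H (d=4); attach at lengths (2, 2); label the merged cluster AH
  updated: d(AH,V)=13, d(AH,W)=25/2
iteration 2: select V,W (d=10); attach at lengths (5, 5); label the merged cluster VW
  updated: d(AH,VW)=51/4
iteration 3: select AH,VW (d=51/4); attach at lengths (35/8, 11/8); label the merged cluster AHVW
final tree: ((A:2,H:2):35/8,(V:5,W:5):11/8)
total length: 79/4

V,W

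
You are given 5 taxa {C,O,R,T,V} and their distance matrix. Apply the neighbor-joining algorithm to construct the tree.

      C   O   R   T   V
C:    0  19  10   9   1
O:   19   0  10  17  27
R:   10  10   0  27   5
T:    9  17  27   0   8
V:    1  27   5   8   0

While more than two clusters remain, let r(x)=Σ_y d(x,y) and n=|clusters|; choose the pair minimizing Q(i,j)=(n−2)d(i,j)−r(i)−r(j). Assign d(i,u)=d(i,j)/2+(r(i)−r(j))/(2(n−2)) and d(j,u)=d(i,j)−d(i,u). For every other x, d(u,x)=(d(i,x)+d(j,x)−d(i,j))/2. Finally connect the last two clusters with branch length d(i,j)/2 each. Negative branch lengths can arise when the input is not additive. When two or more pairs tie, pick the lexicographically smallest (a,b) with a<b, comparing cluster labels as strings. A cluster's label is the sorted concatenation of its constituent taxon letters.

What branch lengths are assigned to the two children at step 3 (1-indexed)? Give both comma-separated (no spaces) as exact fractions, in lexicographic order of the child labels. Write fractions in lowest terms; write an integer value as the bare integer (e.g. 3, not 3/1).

3/4,15/2

1. join O+R (d=10, Q=-95) ⇒ OR; edges |O|=17/2, |R|=3/2
  updated: d(C,OR)=19/2, d(OR,T)=17, d(OR,V)=11
2. join C+OR (d=19/2, Q=-38) ⇒ COR; edges |C|=1/4, |OR|=37/4
  updated: d(COR,T)=33/4, d(COR,V)=5/4
3. join COR+T (d=33/4, Q=-35/2) ⇒ CORT; edges |COR|=3/4, |T|=15/2
  updated: d(CORT,V)=1/2
4. join CORT+V (d=1/2) ⇒ CORTV; edges |CORT|=1/4, |V|=1/4
final tree: (((C:1/4,(O:17/2,R:3/2):37/4):3/4,T:15/2):1/4,V:1/4)
total length: 113/4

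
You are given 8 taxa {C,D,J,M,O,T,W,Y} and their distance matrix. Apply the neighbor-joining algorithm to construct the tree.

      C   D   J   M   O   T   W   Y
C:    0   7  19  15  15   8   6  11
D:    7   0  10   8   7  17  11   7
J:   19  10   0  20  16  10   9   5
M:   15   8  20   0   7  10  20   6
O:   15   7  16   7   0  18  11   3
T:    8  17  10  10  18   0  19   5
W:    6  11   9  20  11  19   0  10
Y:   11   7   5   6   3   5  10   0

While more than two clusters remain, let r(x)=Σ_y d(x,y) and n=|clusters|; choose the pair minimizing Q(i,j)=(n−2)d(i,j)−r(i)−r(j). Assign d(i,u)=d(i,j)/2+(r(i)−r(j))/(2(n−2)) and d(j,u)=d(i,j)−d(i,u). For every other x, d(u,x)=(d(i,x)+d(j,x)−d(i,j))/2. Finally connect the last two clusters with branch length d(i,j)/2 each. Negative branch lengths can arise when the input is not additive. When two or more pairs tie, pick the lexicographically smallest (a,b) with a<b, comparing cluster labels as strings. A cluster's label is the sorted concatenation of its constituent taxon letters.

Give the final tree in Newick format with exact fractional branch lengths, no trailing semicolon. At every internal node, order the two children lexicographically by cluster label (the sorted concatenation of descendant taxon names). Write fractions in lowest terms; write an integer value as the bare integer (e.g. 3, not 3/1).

iteration 1: select C,W (d=6, Q=-131); attach at lengths (31/12, 41/12); label the merged cluster CW
  updated: d(CW,D)=6, d(CW,J)=11, d(CW,M)=29/2, d(CW,O)=10, d(CW,T)=21/2, d(CW,Y)=15/2
iteration 2: select J,T (d=10, Q=-185/2); attach at lengths (103/20, 97/20); label the merged cluster JT
  updated: d(CW,JT)=23/4, d(D,JT)=17/2, d(JT,M)=10, d(JT,O)=12, d(JT,Y)=0
iteration 3: select JT,Y (d=0, Q=-239/4); attach at lengths (51/32, -51/32); label the merged cluster JTY
  updated: d(CW,JTY)=53/8, d(D,JTY)=31/4, d(JTY,M)=8, d(JTY,O)=15/2
iteration 4: select M,O (d=7, Q=-48); attach at lengths (9/2, 5/2); label the merged cluster MO
  updated: d(CW,MO)=35/4, d(D,MO)=4, d(JTY,MO)=17/4
iteration 5: select CW,D (d=6, Q=-217/8); attach at lengths (125/32, 67/32); label the merged cluster CDW
  updated: d(CDW,JTY)=67/16, d(CDW,MO)=27/8
iteration 6: select CDW,JTY (d=67/16, Q=-189/16); attach at lengths (53/32, 81/32); label the merged cluster CDJTWY
  updated: d(CDJTWY,MO)=55/32
iteration 7: select CDJTWY,MO (d=55/32); attach at lengths (55/64, 55/64); label the merged cluster CDJMOTWY
final tree: ((((C:31/12,W:41/12):125/32,D:67/32):53/32,((J:103/20,T:97/20):51/32,Y:-51/32):81/32):55/64,(M:9/2,O:5/2):55/64)
total length: 1117/32

((((C:31/12,W:41/12):125/32,D:67/32):53/32,((J:103/20,T:97/20):51/32,Y:-51/32):81/32):55/64,(M:9/2,O:5/2):55/64)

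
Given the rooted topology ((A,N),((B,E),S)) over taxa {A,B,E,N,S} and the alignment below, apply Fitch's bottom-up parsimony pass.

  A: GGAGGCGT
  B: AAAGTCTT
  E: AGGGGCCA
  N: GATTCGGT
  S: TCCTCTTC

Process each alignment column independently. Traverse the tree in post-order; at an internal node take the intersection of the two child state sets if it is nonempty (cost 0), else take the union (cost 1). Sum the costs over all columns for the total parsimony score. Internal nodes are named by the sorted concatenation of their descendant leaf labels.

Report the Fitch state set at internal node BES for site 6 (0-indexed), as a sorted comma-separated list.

T

site 0, node AN: A={G} ∩ N={G} → {G} (+0)
site 0, node BE: B={A} ∩ E={A} → {A} (+0)
site 0, node BES: BE={A} ∪ S={T} → {A,T} (+1)
site 0, node ABENS: AN={G} ∪ BES={A,T} → {A,G,T} (+1)
site 1, node AN: A={G} ∪ N={A} → {A,G} (+1)
site 1, node BE: B={A} ∪ E={G} → {A,G} (+1)
site 1, node BES: BE={A,G} ∪ S={C} → {A,C,G} (+1)
site 1, node ABENS: AN={A,G} ∩ BES={A,C,G} → {A,G} (+0)
site 2, node AN: A={A} ∪ N={T} → {A,T} (+1)
site 2, node BE: B={A} ∪ E={G} → {A,G} (+1)
site 2, node BES: BE={A,G} ∪ S={C} → {A,C,G} (+1)
site 2, node ABENS: AN={A,T} ∩ BES={A,C,G} → {A} (+0)
site 3, node AN: A={G} ∪ N={T} → {G,T} (+1)
site 3, node BE: B={G} ∩ E={G} → {G} (+0)
site 3, node BES: BE={G} ∪ S={T} → {G,T} (+1)
site 3, node ABENS: AN={G,T} ∩ BES={G,T} → {G,T} (+0)
site 4, node AN: A={G} ∪ N={C} → {C,G} (+1)
site 4, node BE: B={T} ∪ E={G} → {G,T} (+1)
site 4, node BES: BE={G,T} ∪ S={C} → {C,G,T} (+1)
site 4, node ABENS: AN={C,G} ∩ BES={C,G,T} → {C,G} (+0)
site 5, node AN: A={C} ∪ N={G} → {C,G} (+1)
site 5, node BE: B={C} ∩ E={C} → {C} (+0)
site 5, node BES: BE={C} ∪ S={T} → {C,T} (+1)
site 5, node ABENS: AN={C,G} ∩ BES={C,T} → {C} (+0)
site 6, node AN: A={G} ∩ N={G} → {G} (+0)
site 6, node BE: B={T} ∪ E={C} → {C,T} (+1)
site 6, node BES: BE={C,T} ∩ S={T} → {T} (+0)
site 6, node ABENS: AN={G} ∪ BES={T} → {G,T} (+1)
site 7, node AN: A={T} ∩ N={T} → {T} (+0)
site 7, node BE: B={T} ∪ E={A} → {A,T} (+1)
site 7, node BES: BE={A,T} ∪ S={C} → {A,C,T} (+1)
site 7, node ABENS: AN={T} ∩ BES={A,C,T} → {T} (+0)
per-site changes: [2, 3, 3, 2, 3, 2, 2, 2]; total = 19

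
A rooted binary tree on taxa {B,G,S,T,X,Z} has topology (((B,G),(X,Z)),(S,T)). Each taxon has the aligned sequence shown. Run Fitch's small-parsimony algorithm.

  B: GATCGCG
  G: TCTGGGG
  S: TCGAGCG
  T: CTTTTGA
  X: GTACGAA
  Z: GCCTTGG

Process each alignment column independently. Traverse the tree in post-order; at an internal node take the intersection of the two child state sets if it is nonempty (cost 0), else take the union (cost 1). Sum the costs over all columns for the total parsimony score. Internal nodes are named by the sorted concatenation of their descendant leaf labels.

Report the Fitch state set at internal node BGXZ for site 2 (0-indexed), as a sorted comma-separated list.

A,C,T

BG@0: {G} ∪ {T} = {G,T} (union, +1)
XZ@0: {G} ∩ {G} = {G} (intersection, +0)
BGXZ@0: {G,T} ∩ {G} = {G} (intersection, +0)
ST@0: {T} ∪ {C} = {C,T} (union, +1)
BGSTXZ@0: {G} ∪ {C,T} = {C,G,T} (union, +1)
BG@1: {A} ∪ {C} = {A,C} (union, +1)
XZ@1: {T} ∪ {C} = {C,T} (union, +1)
BGXZ@1: {A,C} ∩ {C,T} = {C} (intersection, +0)
ST@1: {C} ∪ {T} = {C,T} (union, +1)
BGSTXZ@1: {C} ∩ {C,T} = {C} (intersection, +0)
BG@2: {T} ∩ {T} = {T} (intersection, +0)
XZ@2: {A} ∪ {C} = {A,C} (union, +1)
BGXZ@2: {T} ∪ {A,C} = {A,C,T} (union, +1)
ST@2: {G} ∪ {T} = {G,T} (union, +1)
BGSTXZ@2: {A,C,T} ∩ {G,T} = {T} (intersection, +0)
BG@3: {C} ∪ {G} = {C,G} (union, +1)
XZ@3: {C} ∪ {T} = {C,T} (union, +1)
BGXZ@3: {C,G} ∩ {C,T} = {C} (intersection, +0)
ST@3: {A} ∪ {T} = {A,T} (union, +1)
BGSTXZ@3: {C} ∪ {A,T} = {A,C,T} (union, +1)
BG@4: {G} ∩ {G} = {G} (intersection, +0)
XZ@4: {G} ∪ {T} = {G,T} (union, +1)
BGXZ@4: {G} ∩ {G,T} = {G} (intersection, +0)
ST@4: {G} ∪ {T} = {G,T} (union, +1)
BGSTXZ@4: {G} ∩ {G,T} = {G} (intersection, +0)
BG@5: {C} ∪ {G} = {C,G} (union, +1)
XZ@5: {A} ∪ {G} = {A,G} (union, +1)
BGXZ@5: {C,G} ∩ {A,G} = {G} (intersection, +0)
ST@5: {C} ∪ {G} = {C,G} (union, +1)
BGSTXZ@5: {G} ∩ {C,G} = {G} (intersection, +0)
BG@6: {G} ∩ {G} = {G} (intersection, +0)
XZ@6: {A} ∪ {G} = {A,G} (union, +1)
BGXZ@6: {G} ∩ {A,G} = {G} (intersection, +0)
ST@6: {G} ∪ {A} = {A,G} (union, +1)
BGSTXZ@6: {G} ∩ {A,G} = {G} (intersection, +0)
per-site changes: [3, 3, 3, 4, 2, 3, 2]; total = 20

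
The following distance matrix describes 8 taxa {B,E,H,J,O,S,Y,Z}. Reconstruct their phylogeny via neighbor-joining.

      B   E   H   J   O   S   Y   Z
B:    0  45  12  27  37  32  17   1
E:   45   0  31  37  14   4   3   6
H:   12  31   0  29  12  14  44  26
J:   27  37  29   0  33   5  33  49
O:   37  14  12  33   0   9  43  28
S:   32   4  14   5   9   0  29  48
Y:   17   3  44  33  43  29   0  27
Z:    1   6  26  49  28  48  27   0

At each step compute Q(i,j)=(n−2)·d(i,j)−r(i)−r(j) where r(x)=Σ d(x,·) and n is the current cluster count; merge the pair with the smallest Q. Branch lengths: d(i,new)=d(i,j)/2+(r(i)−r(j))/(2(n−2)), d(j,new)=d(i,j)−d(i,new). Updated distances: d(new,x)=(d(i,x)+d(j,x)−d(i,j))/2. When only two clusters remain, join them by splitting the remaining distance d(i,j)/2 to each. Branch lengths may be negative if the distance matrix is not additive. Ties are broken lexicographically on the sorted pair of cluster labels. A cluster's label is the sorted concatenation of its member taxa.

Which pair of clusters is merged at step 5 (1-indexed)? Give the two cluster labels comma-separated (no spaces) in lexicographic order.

1. join B+Z (d=1, Q=-350) ⇒ BZ; edges |B|=-2/3, |Z|=5/3
  updated: d(BZ,E)=25, d(BZ,H)=37/2, d(BZ,J)=75/2, d(BZ,O)=32, d(BZ,S)=79/2, d(BZ,Y)=43/2
2. join E+Y (d=3, Q=-545/2) ⇒ EY; edges |E|=-89/20, |Y|=149/20
  updated: d(BZ,EY)=87/4, d(EY,H)=36, d(EY,J)=67/2, d(EY,O)=27, d(EY,S)=15
3. join J+S (d=5, Q=-401/2) ⇒ JS; edges |J|=151/16, |S|=-71/16
  updated: d(BZ,JS)=36, d(EY,JS)=87/4, d(H,JS)=19, d(JS,O)=37/2
4. join BZ+EY (d=87/4, Q=-299/2) ⇒ BEYZ; edges |BZ|=67/6, |EY|=127/12
  updated: d(BEYZ,H)=131/8, d(BEYZ,JS)=18, d(BEYZ,O)=149/8
5. join BEYZ+JS (d=18, Q=-145/2) ⇒ BEJSYZ; edges |BEYZ|=67/8, |JS|=77/8
  updated: d(BEJSYZ,H)=139/16, d(BEJSYZ,O)=153/16
6. join BEJSYZ+H (d=139/16, Q=-121/4) ⇒ BEHJSYZ; edges |BEJSYZ|=25/8, |H|=89/16
  updated: d(BEHJSYZ,O)=103/16
7. join BEHJSYZ+O (d=103/16) ⇒ BEHJOSYZ; edges |BEHJSYZ|=103/32, |O|=103/32
final tree: (((((B:-2/3,Z:5/3):67/6,(E:-89/20,Y:149/20):127/12):67/8,(J:151/16,S:-71/16):77/8):25/8,H:89/16):103/32,O:103/32)
total length: 511/8

BEYZ,JS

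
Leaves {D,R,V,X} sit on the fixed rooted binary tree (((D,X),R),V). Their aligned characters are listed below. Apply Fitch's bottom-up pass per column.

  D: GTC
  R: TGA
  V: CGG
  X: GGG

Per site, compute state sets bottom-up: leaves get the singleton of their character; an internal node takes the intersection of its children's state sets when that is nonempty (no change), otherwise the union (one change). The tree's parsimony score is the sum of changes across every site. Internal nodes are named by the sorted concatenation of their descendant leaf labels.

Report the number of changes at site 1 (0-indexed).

1

site 0, node DX: D={G} ∩ X={G} → {G} (+0)
site 0, node DRX: DX={G} ∪ R={T} → {G,T} (+1)
site 0, node DRVX: DRX={G,T} ∪ V={C} → {C,G,T} (+1)
site 1, node DX: D={T} ∪ X={G} → {G,T} (+1)
site 1, node DRX: DX={G,T} ∩ R={G} → {G} (+0)
site 1, node DRVX: DRX={G} ∩ V={G} → {G} (+0)
site 2, node DX: D={C} ∪ X={G} → {C,G} (+1)
site 2, node DRX: DX={C,G} ∪ R={A} → {A,C,G} (+1)
site 2, node DRVX: DRX={A,C,G} ∩ V={G} → {G} (+0)
per-site changes: [2, 1, 2]; total = 5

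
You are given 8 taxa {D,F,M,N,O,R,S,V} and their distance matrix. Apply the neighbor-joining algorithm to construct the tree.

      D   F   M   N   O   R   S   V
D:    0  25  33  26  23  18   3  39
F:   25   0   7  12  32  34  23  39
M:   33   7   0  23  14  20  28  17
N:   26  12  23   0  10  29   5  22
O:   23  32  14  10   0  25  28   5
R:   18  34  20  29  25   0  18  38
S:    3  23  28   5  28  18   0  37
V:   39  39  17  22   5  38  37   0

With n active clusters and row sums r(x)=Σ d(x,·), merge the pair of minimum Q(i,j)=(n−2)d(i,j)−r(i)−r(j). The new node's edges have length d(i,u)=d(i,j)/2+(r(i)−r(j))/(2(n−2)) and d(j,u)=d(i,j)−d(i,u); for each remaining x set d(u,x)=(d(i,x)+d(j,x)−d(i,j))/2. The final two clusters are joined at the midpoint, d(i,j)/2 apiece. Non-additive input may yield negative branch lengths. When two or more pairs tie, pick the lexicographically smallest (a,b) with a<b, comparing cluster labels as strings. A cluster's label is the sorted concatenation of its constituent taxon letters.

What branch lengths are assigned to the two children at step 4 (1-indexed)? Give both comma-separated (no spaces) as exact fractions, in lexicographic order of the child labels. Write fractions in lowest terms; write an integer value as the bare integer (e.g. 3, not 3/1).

step 1: merge (O,V) at d=5, Q=-304; branch lengths O→-5/2, V→15/2; new cluster OV
  updated: d(D,OV)=57/2, d(F,OV)=33, d(M,OV)=13, d(N,OV)=27/2, d(OV,R)=29, d(OV,S)=30
step 2: merge (D,S) at d=3, Q=-451/2; branch lengths D→83/20, S→-23/20; new cluster DS
  updated: d(DS,F)=45/2, d(DS,M)=29, d(DS,N)=14, d(DS,OV)=111/4, d(DS,R)=33/2
step 3: merge (F,M) at d=7, Q=-345/2; branch lengths F→89/16, M→23/16; new cluster FM
  updated: d(DS,FM)=89/4, d(FM,N)=14, d(FM,OV)=39/2, d(FM,R)=47/2
step 4: merge (DS,R) at d=33/2, Q=-129; branch lengths DS→16/3, R→67/6; new cluster DRS
  updated: d(DRS,FM)=117/8, d(DRS,N)=53/4, d(DRS,OV)=161/8
step 5: merge (DRS,FM) at d=117/8, Q=-535/8; branch lengths DRS→233/32, FM→235/32; new cluster DFMRS
  updated: d(DFMRS,N)=101/16, d(DFMRS,OV)=25/2
step 6: merge (DFMRS,N) at d=101/16, Q=-517/16; branch lengths DFMRS→85/32, N→117/32; new cluster DFMNRS
  updated: d(DFMNRS,OV)=315/32
step 7: merge (DFMNRS,OV) at d=315/32; branch lengths DFMNRS→315/64, OV→315/64; new cluster DFMNORSV
final tree: (((((D:83/20,S:-23/20):16/3,R:67/6):233/32,(F:89/16,M:23/16):235/32):85/32,N:117/32):315/64,(O:-5/2,V:15/2):315/64)
total length: 1993/32

16/3,67/6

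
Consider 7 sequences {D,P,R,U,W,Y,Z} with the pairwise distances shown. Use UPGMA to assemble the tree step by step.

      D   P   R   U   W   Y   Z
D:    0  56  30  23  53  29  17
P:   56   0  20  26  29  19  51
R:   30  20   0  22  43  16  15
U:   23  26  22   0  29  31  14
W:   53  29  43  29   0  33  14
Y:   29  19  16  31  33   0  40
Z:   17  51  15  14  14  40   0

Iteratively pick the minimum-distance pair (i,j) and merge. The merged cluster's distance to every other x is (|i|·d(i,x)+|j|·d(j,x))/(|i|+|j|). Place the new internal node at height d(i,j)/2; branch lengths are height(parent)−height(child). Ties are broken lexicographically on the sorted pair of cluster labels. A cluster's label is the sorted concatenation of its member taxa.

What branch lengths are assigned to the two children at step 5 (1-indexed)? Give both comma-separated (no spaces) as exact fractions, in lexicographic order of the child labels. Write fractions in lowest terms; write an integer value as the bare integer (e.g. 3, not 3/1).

6,16

iteration 1: select U,Z (d=14); attach at lengths (7, 7); label the merged cluster UZ
  updated: d(D,UZ)=20, d(P,UZ)=77/2, d(R,UZ)=37/2, d(UZ,W)=43/2, d(UZ,Y)=71/2
iteration 2: select R,Y (d=16); attach at lengths (8, 8); label the merged cluster RY
  updated: d(D,RY)=59/2, d(P,RY)=39/2, d(RY,UZ)=27, d(RY,W)=38
iteration 3: select P,RY (d=39/2); attach at lengths (39/4, 7/4); label the merged cluster PRY
  updated: d(D,PRY)=115/3, d(PRY,UZ)=185/6, d(PRY,W)=35
iteration 4: select D,UZ (d=20); attach at lengths (10, 3); label the merged cluster DUZ
  updated: d(DUZ,PRY)=100/3, d(DUZ,W)=32
iteration 5: select DUZ,W (d=32); attach at lengths (6, 16); label the merged cluster DUWZ
  updated: d(DUWZ,PRY)=135/4
iteration 6: select DUWZ,PRY (d=135/4); attach at lengths (7/8, 57/8); label the merged cluster DPRUWYZ
final tree: (((D:10,(U:7,Z:7):3):6,W:16):7/8,(P:39/4,(R:8,Y:8):7/4):57/8)
total length: 169/2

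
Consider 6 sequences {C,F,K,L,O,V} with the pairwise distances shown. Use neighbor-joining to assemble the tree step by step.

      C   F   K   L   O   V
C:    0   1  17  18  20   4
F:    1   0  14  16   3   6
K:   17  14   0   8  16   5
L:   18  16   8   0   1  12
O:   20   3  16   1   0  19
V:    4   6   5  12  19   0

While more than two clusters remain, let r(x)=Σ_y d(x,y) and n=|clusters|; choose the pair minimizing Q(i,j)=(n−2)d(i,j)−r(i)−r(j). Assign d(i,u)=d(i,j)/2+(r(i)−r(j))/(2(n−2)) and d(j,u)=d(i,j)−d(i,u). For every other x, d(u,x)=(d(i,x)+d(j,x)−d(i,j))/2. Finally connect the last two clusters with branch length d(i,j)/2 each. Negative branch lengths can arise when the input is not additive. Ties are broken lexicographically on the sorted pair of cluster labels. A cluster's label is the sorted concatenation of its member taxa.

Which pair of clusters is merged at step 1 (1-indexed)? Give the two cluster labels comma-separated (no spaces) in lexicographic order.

L,O

1. join L+O (d=1, Q=-110) ⇒ LO; edges |L|=0, |O|=1
  updated: d(C,LO)=37/2, d(F,LO)=9, d(K,LO)=23/2, d(LO,V)=15
2. join C+F (d=1, Q=-135/2) ⇒ CF; edges |C|=9/4, |F|=-5/4
  updated: d(CF,K)=15, d(CF,LO)=53/4, d(CF,V)=9/2
3. join CF+V (d=9/2, Q=-193/4) ⇒ CFV; edges |CF|=69/16, |V|=3/16
  updated: d(CFV,K)=31/4, d(CFV,LO)=95/8
4. join CFV+K (d=31/4, Q=-249/8) ⇒ CFKV; edges |CFV|=65/16, |K|=59/16
  updated: d(CFKV,LO)=125/16
5. join CFKV+LO (d=125/16) ⇒ CFKLOV; edges |CFKV|=125/32, |LO|=125/32
final tree: ((((C:9/4,F:-5/4):69/16,V:3/16):65/16,K:59/16):125/32,(L:0,O:1):125/32)
total length: 353/16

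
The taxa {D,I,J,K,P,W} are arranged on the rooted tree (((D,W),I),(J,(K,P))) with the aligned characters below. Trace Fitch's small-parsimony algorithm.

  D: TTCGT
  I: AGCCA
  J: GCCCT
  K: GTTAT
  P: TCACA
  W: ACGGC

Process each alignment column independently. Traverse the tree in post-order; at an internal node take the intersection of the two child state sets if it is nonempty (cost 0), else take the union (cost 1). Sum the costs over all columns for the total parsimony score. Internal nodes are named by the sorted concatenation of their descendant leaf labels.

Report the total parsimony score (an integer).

[col 0] DW: children D:{T}, W:{A} ∪→ {A,T}; cost 1
[col 0] DIW: children DW:{A,T}, I:{A} ∩→ {A}; cost 0
[col 0] KP: children K:{G}, P:{T} ∪→ {G,T}; cost 1
[col 0] JKP: children J:{G}, KP:{G,T} ∩→ {G}; cost 0
[col 0] DIJKPW: children DIW:{A}, JKP:{G} ∪→ {A,G}; cost 1
[col 1] DW: children D:{T}, W:{C} ∪→ {C,T}; cost 1
[col 1] DIW: children DW:{C,T}, I:{G} ∪→ {C,G,T}; cost 1
[col 1] KP: children K:{T}, P:{C} ∪→ {C,T}; cost 1
[col 1] JKP: children J:{C}, KP:{C,T} ∩→ {C}; cost 0
[col 1] DIJKPW: children DIW:{C,G,T}, JKP:{C} ∩→ {C}; cost 0
[col 2] DW: children D:{C}, W:{G} ∪→ {C,G}; cost 1
[col 2] DIW: children DW:{C,G}, I:{C} ∩→ {C}; cost 0
[col 2] KP: children K:{T}, P:{A} ∪→ {A,T}; cost 1
[col 2] JKP: children J:{C}, KP:{A,T} ∪→ {A,C,T}; cost 1
[col 2] DIJKPW: children DIW:{C}, JKP:{A,C,T} ∩→ {C}; cost 0
[col 3] DW: children D:{G}, W:{G} ∩→ {G}; cost 0
[col 3] DIW: children DW:{G}, I:{C} ∪→ {C,G}; cost 1
[col 3] KP: children K:{A}, P:{C} ∪→ {A,C}; cost 1
[col 3] JKP: children J:{C}, KP:{A,C} ∩→ {C}; cost 0
[col 3] DIJKPW: children DIW:{C,G}, JKP:{C} ∩→ {C}; cost 0
[col 4] DW: children D:{T}, W:{C} ∪→ {C,T}; cost 1
[col 4] DIW: children DW:{C,T}, I:{A} ∪→ {A,C,T}; cost 1
[col 4] KP: children K:{T}, P:{A} ∪→ {A,T}; cost 1
[col 4] JKP: children J:{T}, KP:{A,T} ∩→ {T}; cost 0
[col 4] DIJKPW: children DIW:{A,C,T}, JKP:{T} ∩→ {T}; cost 0
per-site changes: [3, 3, 3, 2, 3]; total = 14

14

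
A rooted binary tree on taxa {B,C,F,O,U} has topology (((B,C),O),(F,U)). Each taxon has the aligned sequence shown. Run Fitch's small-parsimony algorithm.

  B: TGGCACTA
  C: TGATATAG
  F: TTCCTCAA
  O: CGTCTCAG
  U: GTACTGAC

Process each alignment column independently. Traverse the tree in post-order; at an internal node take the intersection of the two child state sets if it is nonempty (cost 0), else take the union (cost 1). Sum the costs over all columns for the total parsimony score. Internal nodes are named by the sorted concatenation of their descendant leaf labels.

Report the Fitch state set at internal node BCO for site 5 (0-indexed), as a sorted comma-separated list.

site 0, node BC: B={T} ∩ C={T} → {T} (+0)
site 0, node BCO: BC={T} ∪ O={C} → {C,T} (+1)
site 0, node FU: F={T} ∪ U={G} → {G,T} (+1)
site 0, node BCFOU: BCO={C,T} ∩ FU={G,T} → {T} (+0)
site 1, node BC: B={G} ∩ C={G} → {G} (+0)
site 1, node BCO: BC={G} ∩ O={G} → {G} (+0)
site 1, node FU: F={T} ∩ U={T} → {T} (+0)
site 1, node BCFOU: BCO={G} ∪ FU={T} → {G,T} (+1)
site 2, node BC: B={G} ∪ C={A} → {A,G} (+1)
site 2, node BCO: BC={A,G} ∪ O={T} → {A,G,T} (+1)
site 2, node FU: F={C} ∪ U={A} → {A,C} (+1)
site 2, node BCFOU: BCO={A,G,T} ∩ FU={A,C} → {A} (+0)
site 3, node BC: B={C} ∪ C={T} → {C,T} (+1)
site 3, node BCO: BC={C,T} ∩ O={C} → {C} (+0)
site 3, node FU: F={C} ∩ U={C} → {C} (+0)
site 3, node BCFOU: BCO={C} ∩ FU={C} → {C} (+0)
site 4, node BC: B={A} ∩ C={A} → {A} (+0)
site 4, node BCO: BC={A} ∪ O={T} → {A,T} (+1)
site 4, node FU: F={T} ∩ U={T} → {T} (+0)
site 4, node BCFOU: BCO={A,T} ∩ FU={T} → {T} (+0)
site 5, node BC: B={C} ∪ C={T} → {C,T} (+1)
site 5, node BCO: BC={C,T} ∩ O={C} → {C} (+0)
site 5, node FU: F={C} ∪ U={G} → {C,G} (+1)
site 5, node BCFOU: BCO={C} ∩ FU={C,G} → {C} (+0)
site 6, node BC: B={T} ∪ C={A} → {A,T} (+1)
site 6, node BCO: BC={A,T} ∩ O={A} → {A} (+0)
site 6, node FU: F={A} ∩ U={A} → {A} (+0)
site 6, node BCFOU: BCO={A} ∩ FU={A} → {A} (+0)
site 7, node BC: B={A} ∪ C={G} → {A,G} (+1)
site 7, node BCO: BC={A,G} ∩ O={G} → {G} (+0)
site 7, node FU: F={A} ∪ U={C} → {A,C} (+1)
site 7, node BCFOU: BCO={G} ∪ FU={A,C} → {A,C,G} (+1)
per-site changes: [2, 1, 3, 1, 1, 2, 1, 3]; total = 14

C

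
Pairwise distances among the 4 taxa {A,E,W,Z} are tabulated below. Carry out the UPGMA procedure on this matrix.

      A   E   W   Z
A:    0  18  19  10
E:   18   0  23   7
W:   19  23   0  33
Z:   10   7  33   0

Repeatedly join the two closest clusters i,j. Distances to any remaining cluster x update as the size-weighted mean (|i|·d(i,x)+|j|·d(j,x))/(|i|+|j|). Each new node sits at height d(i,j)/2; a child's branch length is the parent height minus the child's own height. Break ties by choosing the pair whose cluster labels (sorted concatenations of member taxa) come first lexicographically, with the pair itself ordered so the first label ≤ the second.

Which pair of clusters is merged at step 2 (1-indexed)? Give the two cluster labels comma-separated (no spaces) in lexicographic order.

A,EZ

step 1: merge (E,Z) at d=7; branch lengths E→7/2, Z→7/2; new cluster EZ
  updated: d(A,EZ)=14, d(EZ,W)=28
step 2: merge (A,EZ) at d=14; branch lengths A→7, EZ→7/2; new cluster AEZ
  updated: d(AEZ,W)=25
step 3: merge (AEZ,W) at d=25; branch lengths AEZ→11/2, W→25/2; new cluster AEWZ
final tree: ((A:7,(E:7/2,Z:7/2):7/2):11/2,W:25/2)
total length: 71/2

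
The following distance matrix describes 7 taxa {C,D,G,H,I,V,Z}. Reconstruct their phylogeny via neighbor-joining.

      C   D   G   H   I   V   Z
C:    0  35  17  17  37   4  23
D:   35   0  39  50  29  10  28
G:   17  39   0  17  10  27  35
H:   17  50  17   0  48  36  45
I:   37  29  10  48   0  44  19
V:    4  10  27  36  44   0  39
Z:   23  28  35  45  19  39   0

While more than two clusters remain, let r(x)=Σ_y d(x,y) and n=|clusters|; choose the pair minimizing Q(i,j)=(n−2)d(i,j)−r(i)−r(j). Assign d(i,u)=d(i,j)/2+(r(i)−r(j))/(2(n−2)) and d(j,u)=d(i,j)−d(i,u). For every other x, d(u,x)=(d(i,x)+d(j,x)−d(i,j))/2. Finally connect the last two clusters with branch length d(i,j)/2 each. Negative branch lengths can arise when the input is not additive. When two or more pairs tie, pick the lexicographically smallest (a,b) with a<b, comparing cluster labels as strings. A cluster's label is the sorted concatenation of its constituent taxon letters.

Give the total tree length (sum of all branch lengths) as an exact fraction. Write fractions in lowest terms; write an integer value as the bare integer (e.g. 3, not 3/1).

159/2

iteration 1: select D,V (d=10, Q=-301); attach at lengths (81/10, 19/10); label the merged cluster DV
  updated: d(C,DV)=29/2, d(DV,G)=28, d(DV,H)=38, d(DV,I)=63/2, d(DV,Z)=57/2
iteration 2: select I,Z (d=19, Q=-220); attach at lengths (71/8, 81/8); label the merged cluster IZ
  updated: d(C,IZ)=41/2, d(DV,IZ)=41/2, d(G,IZ)=13, d(H,IZ)=37
iteration 3: select G,H (d=17, Q=-133); attach at lengths (17/6, 85/6); label the merged cluster GH
  updated: d(C,GH)=17/2, d(DV,GH)=49/2, d(GH,IZ)=33/2
iteration 4: select C,GH (d=17/2, Q=-76); attach at lengths (11/4, 23/4); label the merged cluster CGH
  updated: d(CGH,DV)=61/4, d(CGH,IZ)=57/4
iteration 5: select CGH,DV (d=61/4, Q=-50); attach at lengths (9/2, 43/4); label the merged cluster CDGHV
  updated: d(CDGHV,IZ)=39/4
iteration 6: select CDGHV,IZ (d=39/4); attach at lengths (39/8, 39/8); label the merged cluster CDGHIVZ
final tree: (((C:11/4,(G:17/6,H:85/6):23/4):9/2,(D:81/10,V:19/10):43/4):39/8,(I:71/8,Z:81/8):39/8)
total length: 159/2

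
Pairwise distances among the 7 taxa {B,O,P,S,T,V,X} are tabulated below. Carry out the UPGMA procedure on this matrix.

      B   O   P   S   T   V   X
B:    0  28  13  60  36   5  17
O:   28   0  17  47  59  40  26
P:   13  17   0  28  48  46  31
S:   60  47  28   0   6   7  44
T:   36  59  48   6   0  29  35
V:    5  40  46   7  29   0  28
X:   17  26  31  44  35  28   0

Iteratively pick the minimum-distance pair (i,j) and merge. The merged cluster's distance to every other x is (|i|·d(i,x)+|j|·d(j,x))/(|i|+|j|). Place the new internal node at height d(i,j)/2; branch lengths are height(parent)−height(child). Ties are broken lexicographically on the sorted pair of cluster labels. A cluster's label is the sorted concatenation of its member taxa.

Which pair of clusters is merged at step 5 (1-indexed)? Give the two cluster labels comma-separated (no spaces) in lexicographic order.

BVX,OP

step 1: merge (B,V) at d=5; branch lengths B→5/2, V→5/2; new cluster BV
  updated: d(BV,O)=34, d(BV,P)=59/2, d(BV,S)=67/2, d(BV,T)=65/2, d(BV,X)=45/2
step 2: merge (S,T) at d=6; branch lengths S→3, T→3; new cluster ST
  updated: d(BV,ST)=33, d(O,ST)=53, d(P,ST)=38, d(ST,X)=79/2
step 3: merge (O,P) at d=17; branch lengths O→17/2, P→17/2; new cluster OP
  updated: d(BV,OP)=127/4, d(OP,ST)=91/2, d(OP,X)=57/2
step 4: merge (BV,X) at d=45/2; branch lengths BV→35/4, X→45/4; new cluster BVX
  updated: d(BVX,OP)=92/3, d(BVX,ST)=211/6
step 5: merge (BVX,OP) at d=92/3; branch lengths BVX→49/12, OP→41/6; new cluster BOPVX
  updated: d(BOPVX,ST)=393/10
step 6: merge (BOPVX,ST) at d=393/10; branch lengths BOPVX→259/60, ST→333/20; new cluster BOPSTVX
final tree: ((((B:5/2,V:5/2):35/4,X:45/4):49/12,(O:17/2,P:17/2):41/6):259/60,(S:3,T:3):333/20)
total length: 4793/60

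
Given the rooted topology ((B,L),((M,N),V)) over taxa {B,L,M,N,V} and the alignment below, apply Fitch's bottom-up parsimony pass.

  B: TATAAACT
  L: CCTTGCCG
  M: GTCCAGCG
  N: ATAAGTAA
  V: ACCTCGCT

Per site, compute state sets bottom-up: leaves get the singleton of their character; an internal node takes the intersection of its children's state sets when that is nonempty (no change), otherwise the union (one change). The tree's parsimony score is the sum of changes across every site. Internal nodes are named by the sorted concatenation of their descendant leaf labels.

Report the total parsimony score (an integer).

20

[col 0] BL: children B:{T}, L:{C} ∪→ {C,T}; cost 1
[col 0] MN: children M:{G}, N:{A} ∪→ {A,G}; cost 1
[col 0] MNV: children MN:{A,G}, V:{A} ∩→ {A}; cost 0
[col 0] BLMNV: children BL:{C,T}, MNV:{A} ∪→ {A,C,T}; cost 1
[col 1] BL: children B:{A}, L:{C} ∪→ {A,C}; cost 1
[col 1] MN: children M:{T}, N:{T} ∩→ {T}; cost 0
[col 1] MNV: children MN:{T}, V:{C} ∪→ {C,T}; cost 1
[col 1] BLMNV: children BL:{A,C}, MNV:{C,T} ∩→ {C}; cost 0
[col 2] BL: children B:{T}, L:{T} ∩→ {T}; cost 0
[col 2] MN: children M:{C}, N:{A} ∪→ {A,C}; cost 1
[col 2] MNV: children MN:{A,C}, V:{C} ∩→ {C}; cost 0
[col 2] BLMNV: children BL:{T}, MNV:{C} ∪→ {C,T}; cost 1
[col 3] BL: children B:{A}, L:{T} ∪→ {A,T}; cost 1
[col 3] MN: children M:{C}, N:{A} ∪→ {A,C}; cost 1
[col 3] MNV: children MN:{A,C}, V:{T} ∪→ {A,C,T}; cost 1
[col 3] BLMNV: children BL:{A,T}, MNV:{A,C,T} ∩→ {A,T}; cost 0
[col 4] BL: children B:{A}, L:{G} ∪→ {A,G}; cost 1
[col 4] MN: children M:{A}, N:{G} ∪→ {A,G}; cost 1
[col 4] MNV: children MN:{A,G}, V:{C} ∪→ {A,C,G}; cost 1
[col 4] BLMNV: children BL:{A,G}, MNV:{A,C,G} ∩→ {A,G}; cost 0
[col 5] BL: children B:{A}, L:{C} ∪→ {A,C}; cost 1
[col 5] MN: children M:{G}, N:{T} ∪→ {G,T}; cost 1
[col 5] MNV: children MN:{G,T}, V:{G} ∩→ {G}; cost 0
[col 5] BLMNV: children BL:{A,C}, MNV:{G} ∪→ {A,C,G}; cost 1
[col 6] BL: children B:{C}, L:{C} ∩→ {C}; cost 0
[col 6] MN: children M:{C}, N:{A} ∪→ {A,C}; cost 1
[col 6] MNV: children MN:{A,C}, V:{C} ∩→ {C}; cost 0
[col 6] BLMNV: children BL:{C}, MNV:{C} ∩→ {C}; cost 0
[col 7] BL: children B:{T}, L:{G} ∪→ {G,T}; cost 1
[col 7] MN: children M:{G}, N:{A} ∪→ {A,G}; cost 1
[col 7] MNV: children MN:{A,G}, V:{T} ∪→ {A,G,T}; cost 1
[col 7] BLMNV: children BL:{G,T}, MNV:{A,G,T} ∩→ {G,T}; cost 0
per-site changes: [3, 2, 2, 3, 3, 3, 1, 3]; total = 20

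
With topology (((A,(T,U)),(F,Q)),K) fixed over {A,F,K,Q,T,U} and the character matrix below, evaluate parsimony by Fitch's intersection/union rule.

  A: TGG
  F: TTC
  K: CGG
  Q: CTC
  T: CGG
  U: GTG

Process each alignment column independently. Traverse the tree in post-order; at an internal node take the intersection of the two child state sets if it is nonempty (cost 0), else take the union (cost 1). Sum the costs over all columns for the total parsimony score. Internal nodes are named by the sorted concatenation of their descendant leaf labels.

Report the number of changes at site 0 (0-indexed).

3

TU@0: {C} ∪ {G} = {C,G} (union, +1)
ATU@0: {T} ∪ {C,G} = {C,G,T} (union, +1)
FQ@0: {T} ∪ {C} = {C,T} (union, +1)
AFQTU@0: {C,G,T} ∩ {C,T} = {C,T} (intersection, +0)
AFKQTU@0: {C,T} ∩ {C} = {C} (intersection, +0)
TU@1: {G} ∪ {T} = {G,T} (union, +1)
ATU@1: {G} ∩ {G,T} = {G} (intersection, +0)
FQ@1: {T} ∩ {T} = {T} (intersection, +0)
AFQTU@1: {G} ∪ {T} = {G,T} (union, +1)
AFKQTU@1: {G,T} ∩ {G} = {G} (intersection, +0)
TU@2: {G} ∩ {G} = {G} (intersection, +0)
ATU@2: {G} ∩ {G} = {G} (intersection, +0)
FQ@2: {C} ∩ {C} = {C} (intersection, +0)
AFQTU@2: {G} ∪ {C} = {C,G} (union, +1)
AFKQTU@2: {C,G} ∩ {G} = {G} (intersection, +0)
per-site changes: [3, 2, 1]; total = 6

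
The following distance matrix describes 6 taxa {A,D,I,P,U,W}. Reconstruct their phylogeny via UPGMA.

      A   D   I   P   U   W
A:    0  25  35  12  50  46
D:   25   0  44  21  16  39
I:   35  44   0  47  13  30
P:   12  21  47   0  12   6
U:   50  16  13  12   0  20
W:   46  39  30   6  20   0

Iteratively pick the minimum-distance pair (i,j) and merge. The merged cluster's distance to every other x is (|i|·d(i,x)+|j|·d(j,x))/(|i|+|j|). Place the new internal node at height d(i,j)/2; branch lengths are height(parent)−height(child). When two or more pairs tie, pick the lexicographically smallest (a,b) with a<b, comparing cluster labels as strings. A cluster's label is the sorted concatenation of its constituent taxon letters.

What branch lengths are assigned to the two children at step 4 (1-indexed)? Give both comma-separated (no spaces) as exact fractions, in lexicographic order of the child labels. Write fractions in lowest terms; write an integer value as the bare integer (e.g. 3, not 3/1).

iteration 1: select P,W (d=6); attach at lengths (3, 3); label the merged cluster PW
  updated: d(A,PW)=29, d(D,PW)=30, d(I,PW)=77/2, d(PW,U)=16
iteration 2: select I,U (d=13); attach at lengths (13/2, 13/2); label the merged cluster IU
  updated: d(A,IU)=85/2, d(D,IU)=30, d(IU,PW)=109/4
iteration 3: select A,D (d=25); attach at lengths (25/2, 25/2); label the merged cluster AD
  updated: d(AD,IU)=145/4, d(AD,PW)=59/2
iteration 4: select IU,PW (d=109/4); attach at lengths (57/8, 85/8); label the merged cluster IPUW
  updated: d(AD,IPUW)=263/8
iteration 5: select AD,IPUW (d=263/8); attach at lengths (63/16, 45/16); label the merged cluster ADIPUW
final tree: ((A:25/2,D:25/2):63/16,((I:13/2,U:13/2):57/8,(P:3,W:3):85/8):45/16)
total length: 137/2

57/8,85/8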